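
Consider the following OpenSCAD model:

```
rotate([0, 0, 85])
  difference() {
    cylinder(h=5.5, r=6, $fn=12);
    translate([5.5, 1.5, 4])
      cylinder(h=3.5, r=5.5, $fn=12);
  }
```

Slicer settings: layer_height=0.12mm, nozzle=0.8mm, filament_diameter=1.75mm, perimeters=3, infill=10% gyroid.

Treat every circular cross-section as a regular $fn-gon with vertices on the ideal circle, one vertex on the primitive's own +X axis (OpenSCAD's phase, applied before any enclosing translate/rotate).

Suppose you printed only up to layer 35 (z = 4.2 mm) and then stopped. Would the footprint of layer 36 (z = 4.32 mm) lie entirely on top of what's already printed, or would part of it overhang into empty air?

Compare the two slices. At z = 4.2: the r=6 cylinder contributes a regular 12-gon of circumradius 6 (area = (12/2)·6.000²·sin(360°/12) = 108.00 mm²); the cylinder at (5.5, 1.5): section is a regular 12-gon, circumradius r=5.5 (area = (12/2)·5.500²·sin(360°/12) = 90.75 mm²); Subtracting the remaining from the first: starting from the r=6 cylinder (108.00 mm²), the r=5.5 cylinder at (5.5, 1.5) partially overlaps it — only the 37.93 mm² overlap (of its 90.75 mm²) is removed, clipping the outline — area = 70.07 mm²; (rotated 85° about Z; rotation is an isometry so areas/perimeters/island counts are preserved). At z = 4.32: the r=6 cylinder contributes a regular 12-gon of circumradius 6 (area = (12/2)·6.000²·sin(360°/12) = 108.00 mm²); the r=5.5 cylinder at (5.5, 1.5) contributes a regular 12-gon of circumradius 5.5 (area = (12/2)·5.500²·sin(360°/12) = 90.75 mm²); Subtracting the remaining from the first: starting from the r=6 cylinder (108.00 mm²), the r=5.5 cylinder at (5.5, 1.5) partially overlaps it — only the 37.93 mm² overlap (of its 90.75 mm²) is removed, clipping the outline — area = 70.07 mm²; (whole slice rotated 85° about Z — lengths, areas and connectivity unchanged). Checking containment: the cross-section at z = 4.32 is a subset of the cross-section at z = 4.2.

entirely on top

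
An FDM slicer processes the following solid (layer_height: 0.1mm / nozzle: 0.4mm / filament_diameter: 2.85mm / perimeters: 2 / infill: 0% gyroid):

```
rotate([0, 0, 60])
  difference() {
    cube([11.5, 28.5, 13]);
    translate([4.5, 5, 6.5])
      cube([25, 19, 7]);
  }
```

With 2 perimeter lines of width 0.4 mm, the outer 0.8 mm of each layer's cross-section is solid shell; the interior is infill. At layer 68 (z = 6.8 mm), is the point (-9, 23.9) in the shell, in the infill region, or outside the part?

outside

At z = 6.8 mm: the 11.5×28.5 cube contributes its full rectangle; the cube at (4.5, 5) is present — its section is the full 25×19 rectangle; Taking the first minus the rest: starting from the 11.5×28.5 cube, the 25×19 cube at (4.5, 5) partially overlaps it — only the 133.00 mm² overlap (of its 475.00 mm²) is removed, clipping the outline — 1 connected region; (whole slice rotated 60° about Z — lengths, areas and connectivity unchanged). Overall, the cross-section is a single solid region. Undo the 60° rotation: the query point maps to (16.198, 19.744) in the un-rotated model frame. The nearest boundary edge runs (11.50, 28.50)→(11.50, 24.00); distance from the point to it = 6.34 mm. The point is not inside any of the regions above, so it lies outside the cross-section (6.34 mm from the nearest boundary).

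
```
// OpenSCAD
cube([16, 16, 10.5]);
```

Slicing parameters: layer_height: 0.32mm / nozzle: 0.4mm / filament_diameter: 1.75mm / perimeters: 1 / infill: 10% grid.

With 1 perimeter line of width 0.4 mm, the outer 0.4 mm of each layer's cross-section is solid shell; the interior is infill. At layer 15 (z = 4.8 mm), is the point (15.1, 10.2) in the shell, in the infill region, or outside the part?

infill

At z = 4.8 mm: the 16×16 cube contributes its full rectangle. Overall, the cross-section is a single solid region. The nearest boundary edge runs (16.00, 0.00)→(16.00, 16.00); distance from the point to it = 0.90 mm. The point is inside the cross-section and 0.90 mm from the nearest boundary — more than the 0.4 mm shell width (1 × 0.4), so it's in the infill interior.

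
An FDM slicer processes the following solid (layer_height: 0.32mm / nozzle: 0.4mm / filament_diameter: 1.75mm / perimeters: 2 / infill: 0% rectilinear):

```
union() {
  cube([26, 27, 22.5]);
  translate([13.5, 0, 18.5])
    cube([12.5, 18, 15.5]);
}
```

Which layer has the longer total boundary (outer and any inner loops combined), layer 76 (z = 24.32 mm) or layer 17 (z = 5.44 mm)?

layer 17 (z = 5.44 mm)

Layer 76 (z = 24.32): the cube is not intersected at this z (z outside [0, 22.5]); the cube at (13.5, 0) (footprint 12.5×18) is included at this height (perimeter 61.00 mm); Merging all regions: only the 12.5×18 cube at (13.5, 0) is present, so the union is just that shape — boundary = 61.00 mm. So its perimeter = 61.00 mm. Layer 17 (z = 5.44): the cube (footprint 26×27) is included at this height (perimeter 106.00 mm); the cube at (13.5, 0) is absent (z outside [18.5, 34]); Combining (union): only the 26×27 cube is present, so the union is just that shape — boundary = 106.00 mm. So its perimeter = 106.00 mm. Layer 17 is larger (106.00 vs 61.00 mm).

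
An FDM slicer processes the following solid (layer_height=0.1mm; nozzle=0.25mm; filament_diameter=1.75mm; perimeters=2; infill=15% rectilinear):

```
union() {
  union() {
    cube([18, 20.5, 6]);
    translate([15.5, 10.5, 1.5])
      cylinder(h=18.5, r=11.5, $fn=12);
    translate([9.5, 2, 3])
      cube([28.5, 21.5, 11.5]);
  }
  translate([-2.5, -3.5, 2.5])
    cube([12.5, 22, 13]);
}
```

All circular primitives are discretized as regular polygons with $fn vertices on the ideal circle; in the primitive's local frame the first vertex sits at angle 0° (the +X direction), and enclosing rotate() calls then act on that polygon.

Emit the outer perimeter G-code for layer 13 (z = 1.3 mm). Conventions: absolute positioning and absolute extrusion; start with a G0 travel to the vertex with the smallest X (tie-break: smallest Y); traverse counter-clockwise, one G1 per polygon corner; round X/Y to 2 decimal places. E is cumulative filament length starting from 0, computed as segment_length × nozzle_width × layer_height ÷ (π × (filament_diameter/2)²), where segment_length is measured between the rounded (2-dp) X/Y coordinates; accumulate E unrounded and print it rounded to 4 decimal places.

At z = 1.3 mm: the cube is present — its section is the full 18×20.5 rectangle; the cylinder at (15.5, 10.5) is absent (z outside [1.5, 20]); the cube at (9.5, 2) is not intersected at this z (z outside [3, 14.5]); Taking the union: only the 18×20.5 cube is present, so the union is just that shape — 1 connected region; the cube at (-2.5, -3.5) is absent (z outside [2.5, 15.5]); Taking the union: only the result so far is present, so the union is just that shape — 1 connected region. The outline is a single polygon with 4 vertices. Extrusion per mm of travel: 0.25 × 0.1 / (π × 0.875²) = 0.010394. Accumulating E over each segment gives final E = 0.8003.

G0 X0.00 Y0.00 Z1.30
G1 X18.00 Y0.00 E0.1871
G1 X18.00 Y20.50 E0.4002
G1 X0.00 Y20.50 E0.5872
G1 X0.00 Y0.00 E0.8003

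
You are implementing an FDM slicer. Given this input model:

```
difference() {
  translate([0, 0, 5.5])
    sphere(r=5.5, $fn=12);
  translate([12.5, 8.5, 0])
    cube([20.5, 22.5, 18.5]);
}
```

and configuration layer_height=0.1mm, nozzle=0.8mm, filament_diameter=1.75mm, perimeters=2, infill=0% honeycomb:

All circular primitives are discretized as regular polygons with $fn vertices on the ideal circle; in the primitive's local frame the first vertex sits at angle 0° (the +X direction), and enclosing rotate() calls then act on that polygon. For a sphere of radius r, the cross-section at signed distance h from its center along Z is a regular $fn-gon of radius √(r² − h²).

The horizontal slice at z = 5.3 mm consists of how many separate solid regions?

At z = 5.3 mm: the sphere: section is a regular 12-gon, circumradius = √(r²−h²) = √(5.5²−0.2²) = 5.496; the 20.5×22.5 cube at (12.5, 8.5) contributes its full rectangle; After the difference (first − rest): starting from the r=5.5 sphere, the 20.5×22.5 cube at (12.5, 8.5) misses the remaining region (no effect) — 1 connected region. The result has 1 disconnected region.

1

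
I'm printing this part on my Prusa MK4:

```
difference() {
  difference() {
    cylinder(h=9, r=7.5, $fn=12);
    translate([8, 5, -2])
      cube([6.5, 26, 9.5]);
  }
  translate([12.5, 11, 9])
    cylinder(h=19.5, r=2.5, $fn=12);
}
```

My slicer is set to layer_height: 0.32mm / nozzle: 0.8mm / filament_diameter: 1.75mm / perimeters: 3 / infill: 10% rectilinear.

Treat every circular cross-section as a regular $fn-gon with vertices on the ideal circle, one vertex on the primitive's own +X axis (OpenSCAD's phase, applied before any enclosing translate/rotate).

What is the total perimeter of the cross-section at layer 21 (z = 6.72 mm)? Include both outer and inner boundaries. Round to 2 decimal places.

46.59 mm

At z = 6.72 mm: the r=7.5 cylinder gives a regular 12-gon of circumradius 7.5 (constant along its height) (perimeter = 2·12·7.500·sin(180°/12) = 46.59 mm); the cube at (8, 5) (footprint 6.5×26) is included at this height (perimeter 65.00 mm); Subtracting the remaining from the first: starting from the r=7.5 cylinder, the 6.5×26 cube at (8, 5) misses the remaining region (no effect) — boundary = 46.59 mm; the cylinder at (12.5, 11) is absent (z outside [9, 28.5]); Subtracting the remaining from the first: none of the subtracted shapes is present at this height, so that combined region is unchanged — boundary = 46.59 mm. Overall, the cross-section is a single solid region. Total boundary length (outer) = 46.59 mm.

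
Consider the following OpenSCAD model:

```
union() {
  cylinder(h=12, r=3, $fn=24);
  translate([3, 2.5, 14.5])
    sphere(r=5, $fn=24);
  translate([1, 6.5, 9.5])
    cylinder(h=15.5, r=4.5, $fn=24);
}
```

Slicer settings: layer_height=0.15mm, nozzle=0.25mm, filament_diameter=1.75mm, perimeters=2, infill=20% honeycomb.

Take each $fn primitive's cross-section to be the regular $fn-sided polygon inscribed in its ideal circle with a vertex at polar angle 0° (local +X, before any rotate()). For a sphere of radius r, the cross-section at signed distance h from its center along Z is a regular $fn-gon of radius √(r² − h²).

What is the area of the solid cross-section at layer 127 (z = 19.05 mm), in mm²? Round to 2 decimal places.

70.21 mm²

At z = 19.05 mm: the cylinder is absent (z outside [0, 12]); the sphere at (3, 2.5): section is a regular 24-gon, circumradius = √(r²−h²) = √(5²−4.55²) = 2.073 (area = (24/2)·2.073²·sin(360°/24) = 13.35 mm²); the r=4.5 cylinder at (1, 6.5) gives a regular 24-gon of circumradius 4.5 (constant along its height) (area = (24/2)·4.500²·sin(360°/24) = 62.89 mm²); Taking the union: the regions partially overlap — summed areas 76.24 mm² minus the doubly-counted overlap 6.03 mm² gives 70.21 mm² — area = 70.21 mm². Overall, the cross-section is a single solid region. Net area = 70.21 mm².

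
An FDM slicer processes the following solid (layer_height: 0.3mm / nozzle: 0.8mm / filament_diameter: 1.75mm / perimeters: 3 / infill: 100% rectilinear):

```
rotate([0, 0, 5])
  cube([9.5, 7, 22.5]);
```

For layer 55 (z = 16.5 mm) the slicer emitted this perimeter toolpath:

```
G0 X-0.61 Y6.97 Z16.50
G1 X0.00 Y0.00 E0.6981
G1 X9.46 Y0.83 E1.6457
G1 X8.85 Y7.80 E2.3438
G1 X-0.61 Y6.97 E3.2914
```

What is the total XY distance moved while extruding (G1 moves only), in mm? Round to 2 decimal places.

Sum the Euclidean lengths of each G1 segment: total = 32.99 mm.

32.99 mm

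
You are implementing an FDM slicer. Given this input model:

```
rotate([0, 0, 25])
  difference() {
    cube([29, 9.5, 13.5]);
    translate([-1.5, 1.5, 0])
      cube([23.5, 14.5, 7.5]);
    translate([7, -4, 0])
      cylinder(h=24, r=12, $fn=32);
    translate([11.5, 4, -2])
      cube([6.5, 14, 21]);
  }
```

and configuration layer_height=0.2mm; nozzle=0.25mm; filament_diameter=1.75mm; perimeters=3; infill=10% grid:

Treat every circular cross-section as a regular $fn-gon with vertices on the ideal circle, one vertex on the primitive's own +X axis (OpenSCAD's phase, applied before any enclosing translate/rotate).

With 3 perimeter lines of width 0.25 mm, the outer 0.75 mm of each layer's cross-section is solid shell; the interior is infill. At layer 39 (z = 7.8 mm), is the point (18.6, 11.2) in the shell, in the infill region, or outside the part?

At z = 7.8 mm: the 29×9.5 cube contributes its full rectangle; the cube at (-1.5, 1.5) is absent (z outside [0, 7.5]); the r=12 cylinder at (7, -4) contributes a regular 32-gon of circumradius 12; the 6.5×14 cube at (11.5, 4) contributes its full rectangle; Taking the first minus the rest: starting from the 29×9.5 cube, the r=12 cylinder at (7, -4) partially overlaps it — only the 116.12 mm² overlap (of its 449.49 mm²) is removed, clipping the outline; the 6.5×14 cube at (11.5, 4) partially overlaps it — only the 27.87 mm² overlap (of its 91.00 mm²) is removed, clipping the outline — 2 connected regions; (rotated 25° about Z; rotation is an isometry so areas/perimeters/island counts are preserved). Overall, the cross-section has 2 separate islands. Undo the 25° rotation: the query point maps to (21.591, 2.290) in the un-rotated model frame. The nearest boundary edge runs (29.00, 0.00)→(18.27, 0.00); distance from the point to it = 2.29 mm. (Shell/infill is judged within the island containing the point — the largest one.) The point is inside the cross-section and 2.29 mm from the nearest boundary — more than the 0.75 mm shell width (3 × 0.25), so it's in the infill interior.

infill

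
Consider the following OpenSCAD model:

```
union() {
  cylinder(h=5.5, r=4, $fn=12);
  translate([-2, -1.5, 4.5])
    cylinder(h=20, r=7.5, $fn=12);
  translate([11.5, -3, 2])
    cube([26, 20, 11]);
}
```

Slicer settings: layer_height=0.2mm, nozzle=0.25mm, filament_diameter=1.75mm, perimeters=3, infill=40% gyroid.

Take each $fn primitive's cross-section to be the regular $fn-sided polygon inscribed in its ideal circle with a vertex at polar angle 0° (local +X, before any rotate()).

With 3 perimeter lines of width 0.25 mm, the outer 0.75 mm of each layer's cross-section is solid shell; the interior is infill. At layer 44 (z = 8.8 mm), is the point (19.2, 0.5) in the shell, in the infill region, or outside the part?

infill

At z = 8.8 mm: the cylinder does not reach this height (z outside [0, 5.5]); the cylinder at (-2, -1.5): section is a regular 12-gon, circumradius r=7.5; the cube at (11.5, -3) is present — its section is the full 26×20 rectangle; Combining (union): the 2 present regions are separate (no shared area or edge), so areas and boundary lengths simply add and each stays a separate island — 2 connected regions. Overall, the cross-section has 2 separate islands. The nearest boundary edge runs (37.50, -3.00)→(11.50, -3.00); distance from the point to it = 3.50 mm. (Shell/infill is judged within the island containing the point — the largest one.) The point is inside the cross-section and 3.50 mm from the nearest boundary — more than the 0.75 mm shell width (3 × 0.25), so it's in the infill interior.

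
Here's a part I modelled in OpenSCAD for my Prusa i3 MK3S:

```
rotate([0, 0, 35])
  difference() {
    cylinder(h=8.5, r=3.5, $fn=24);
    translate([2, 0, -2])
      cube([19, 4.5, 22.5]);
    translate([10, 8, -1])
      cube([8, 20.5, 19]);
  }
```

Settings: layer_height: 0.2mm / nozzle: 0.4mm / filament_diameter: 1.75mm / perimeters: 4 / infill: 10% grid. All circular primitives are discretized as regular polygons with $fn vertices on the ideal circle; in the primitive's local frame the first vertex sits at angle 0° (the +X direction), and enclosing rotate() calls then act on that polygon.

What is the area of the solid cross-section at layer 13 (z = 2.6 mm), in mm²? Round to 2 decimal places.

At z = 2.6 mm: the r=3.5 cylinder contributes a regular 24-gon of circumradius 3.5 (area = (24/2)·3.500²·sin(360°/24) = 38.05 mm²); the cube at (2, 0) is present — its section is the full 19×4.5 rectangle (area 85.50 mm²); the cube at (10, 8) (footprint 8×20.5) is included at this height (area 164.00 mm²); After the difference (first − rest): starting from the r=3.5 cylinder (38.05 mm²), the 19×4.5 cube at (2, 0) partially overlaps it — only the 2.96 mm² overlap (of its 85.50 mm²) is removed, clipping the outline; the 8×20.5 cube at (10, 8) misses the remaining region (no effect) — area = 35.09 mm²; (rotated 35° about Z; rotation is an isometry so areas/perimeters/island counts are preserved). Overall, the cross-section is a single solid region. Net area = 35.09 mm².

35.09 mm²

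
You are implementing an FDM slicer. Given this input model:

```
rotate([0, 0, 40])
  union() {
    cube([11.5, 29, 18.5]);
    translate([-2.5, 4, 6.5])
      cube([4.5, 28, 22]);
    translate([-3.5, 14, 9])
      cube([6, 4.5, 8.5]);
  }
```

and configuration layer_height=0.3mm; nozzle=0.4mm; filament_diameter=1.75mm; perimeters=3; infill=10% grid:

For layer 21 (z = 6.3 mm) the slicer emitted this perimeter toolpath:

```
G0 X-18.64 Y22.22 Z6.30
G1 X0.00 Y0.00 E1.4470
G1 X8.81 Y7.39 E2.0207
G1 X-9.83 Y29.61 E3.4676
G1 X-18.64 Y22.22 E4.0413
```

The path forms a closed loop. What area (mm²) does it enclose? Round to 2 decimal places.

Apply the shoelace formula to the sequence of (X, Y) vertices; enclosed area = 333.51 mm².

333.51 mm²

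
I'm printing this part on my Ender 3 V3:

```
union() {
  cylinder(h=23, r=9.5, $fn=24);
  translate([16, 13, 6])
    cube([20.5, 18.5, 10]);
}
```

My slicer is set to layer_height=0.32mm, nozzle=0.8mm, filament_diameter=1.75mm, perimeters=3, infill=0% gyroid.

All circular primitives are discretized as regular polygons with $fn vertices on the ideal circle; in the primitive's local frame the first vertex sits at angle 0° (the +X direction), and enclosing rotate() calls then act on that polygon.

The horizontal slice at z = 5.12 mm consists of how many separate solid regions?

At z = 5.12 mm: the cylinder: section is a regular 24-gon, circumradius r=9.5; the cube at (16, 13) does not reach this height (z outside [6, 16]); Merging all regions: only the r=9.5 cylinder is present, so the union is just that shape — 1 connected region. The result has 1 disconnected region.

1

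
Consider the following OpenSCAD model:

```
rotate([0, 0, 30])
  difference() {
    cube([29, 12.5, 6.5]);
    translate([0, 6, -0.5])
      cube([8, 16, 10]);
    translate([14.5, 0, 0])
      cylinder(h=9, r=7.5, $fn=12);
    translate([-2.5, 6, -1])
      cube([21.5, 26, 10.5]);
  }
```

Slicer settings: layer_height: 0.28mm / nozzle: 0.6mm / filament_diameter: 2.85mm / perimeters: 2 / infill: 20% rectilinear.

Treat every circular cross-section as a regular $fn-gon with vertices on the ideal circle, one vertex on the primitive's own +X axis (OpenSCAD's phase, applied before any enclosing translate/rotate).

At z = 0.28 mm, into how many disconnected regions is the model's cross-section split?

At z = 0.28 mm: the cube is present — its section is the full 29×12.5 rectangle; the 8×16 cube at (0, 6) contributes its full rectangle; the cylinder at (14.5, 0): section is a regular 12-gon, circumradius r=7.5; the 21.5×26 cube at (-2.5, 6) contributes its full rectangle; Taking the first minus the rest: starting from the 29×12.5 cube, the 8×16 cube at (0, 6) partially overlaps it — only the 52.00 mm² overlap (of its 128.00 mm²) is removed, clipping the outline; the r=7.5 cylinder at (14.5, 0) partially overlaps it — only the 84.38 mm² overlap (of its 168.75 mm²) is removed, clipping the outline; the 21.5×26 cube at (-2.5, 6) partially overlaps it — only the 63.77 mm² overlap (of its 559.00 mm²) is removed, clipping the outline — 2 connected regions; (whole slice rotated 30° about Z — lengths, areas and connectivity unchanged). The result has 2 disconnected regions.

2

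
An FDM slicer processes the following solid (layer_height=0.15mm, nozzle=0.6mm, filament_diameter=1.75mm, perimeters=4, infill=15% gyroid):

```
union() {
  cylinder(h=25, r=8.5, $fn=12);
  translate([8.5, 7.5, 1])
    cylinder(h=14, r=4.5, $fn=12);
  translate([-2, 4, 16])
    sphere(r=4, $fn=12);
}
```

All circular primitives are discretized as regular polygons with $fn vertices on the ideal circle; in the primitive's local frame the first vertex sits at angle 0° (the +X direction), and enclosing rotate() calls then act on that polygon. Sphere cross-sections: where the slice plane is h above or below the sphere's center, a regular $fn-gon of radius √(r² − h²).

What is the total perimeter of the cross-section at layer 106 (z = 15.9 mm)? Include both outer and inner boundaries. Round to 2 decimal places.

52.82 mm

At z = 15.9 mm: the r=8.5 cylinder contributes a regular 12-gon of circumradius 8.5 (perimeter = 2·12·8.500·sin(180°/12) = 52.80 mm); the cylinder at (8.5, 7.5) does not reach this height (z outside [1, 15]); the r=4 sphere at (-2, 4) slices to a regular 12-gon of circumradius 3.999 (√(r²−h²) with h=0.1 from center) (perimeter = 2·12·3.999·sin(180°/12) = 24.84 mm); Combining (union): the regions partially overlap (shared area 47.90 mm²), so the edge portions inside another operand are dropped and the merged outline is re-measured after clipping — boundary = 52.82 mm. Overall, the cross-section is a single solid region. Total boundary length (outer) = 52.82 mm.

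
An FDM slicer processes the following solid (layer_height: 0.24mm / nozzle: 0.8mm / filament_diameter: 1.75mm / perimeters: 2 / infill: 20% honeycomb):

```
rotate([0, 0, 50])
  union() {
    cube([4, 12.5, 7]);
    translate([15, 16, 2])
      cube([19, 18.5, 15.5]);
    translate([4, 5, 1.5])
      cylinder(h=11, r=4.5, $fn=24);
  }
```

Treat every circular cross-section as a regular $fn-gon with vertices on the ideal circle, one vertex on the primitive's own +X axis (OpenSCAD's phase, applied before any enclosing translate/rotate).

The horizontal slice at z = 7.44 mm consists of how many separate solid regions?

2

At z = 7.44 mm: the cube is not intersected at this z (z outside [0, 7]); the cube at (15, 16) (footprint 19×18.5) is included at this height; the r=4.5 cylinder at (4, 5) contributes a regular 24-gon of circumradius 4.5; Taking the union: the 2 present regions are separate (no shared area or edge), so areas and boundary lengths simply add and each stays a separate island — 2 connected regions; (rotated 50° about Z; rotation is an isometry so areas/perimeters/island counts are preserved). The result has 2 disconnected regions.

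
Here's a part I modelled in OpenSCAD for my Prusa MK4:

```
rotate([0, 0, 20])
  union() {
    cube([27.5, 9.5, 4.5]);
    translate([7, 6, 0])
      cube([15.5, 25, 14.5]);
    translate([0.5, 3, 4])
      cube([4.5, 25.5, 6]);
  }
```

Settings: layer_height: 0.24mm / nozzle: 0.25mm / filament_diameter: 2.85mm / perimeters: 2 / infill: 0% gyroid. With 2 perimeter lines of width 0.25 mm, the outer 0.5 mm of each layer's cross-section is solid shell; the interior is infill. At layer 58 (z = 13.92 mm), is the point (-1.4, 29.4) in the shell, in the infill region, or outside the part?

At z = 13.92 mm: the cube does not reach this height (z outside [0, 4.5]); the cube at (7, 6) (footprint 15.5×25) is included at this height; the cube at (0.5, 3) is absent (z outside [4, 10]); Taking the union: only the 15.5×25 cube at (7, 6) is present, so the union is just that shape — 1 connected region; (rotated 20° about Z; rotation is an isometry so areas/perimeters/island counts are preserved). Overall, the cross-section is a single solid region. Undo the 20° rotation: the query point maps to (8.740, 28.106) in the un-rotated model frame. The nearest boundary edge runs (7.00, 31.00)→(7.00, 6.00); distance from the point to it = 1.74 mm. The point is inside the cross-section and 1.74 mm from the nearest boundary — more than the 0.5 mm shell width (2 × 0.25), so it's in the infill interior.

infill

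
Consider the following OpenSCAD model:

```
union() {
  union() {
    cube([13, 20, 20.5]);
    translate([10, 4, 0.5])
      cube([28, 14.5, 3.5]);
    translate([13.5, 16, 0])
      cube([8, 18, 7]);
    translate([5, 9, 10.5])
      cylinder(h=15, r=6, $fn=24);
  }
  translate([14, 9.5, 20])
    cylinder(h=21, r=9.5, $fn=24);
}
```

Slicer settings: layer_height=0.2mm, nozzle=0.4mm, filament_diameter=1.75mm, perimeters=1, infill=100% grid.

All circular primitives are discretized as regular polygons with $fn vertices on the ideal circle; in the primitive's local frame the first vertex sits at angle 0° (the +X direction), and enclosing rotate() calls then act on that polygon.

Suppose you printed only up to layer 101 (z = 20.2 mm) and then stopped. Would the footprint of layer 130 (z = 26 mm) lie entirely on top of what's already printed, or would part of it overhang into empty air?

entirely on top

Compare the two slices. At z = 20.2: the cube (footprint 13×20) is included at this height (area 260.00 mm²); the cube at (10, 4) does not reach this height (z outside [0.5, 4]); the cube at (13.5, 16) is not intersected at this z (z outside [0, 7]); the r=6 cylinder at (5, 9) gives a regular 24-gon of circumradius 6 (constant along its height) (area = (24/2)·6.000²·sin(360°/24) = 111.81 mm²); Taking the union: the regions partially overlap — summed areas 371.81 mm² minus the doubly-counted overlap 107.54 mm² gives 264.27 mm² — area = 264.27 mm²; the cylinder at (14, 9.5): section is a regular 24-gon, circumradius r=9.5 (area = (24/2)·9.500²·sin(360°/24) = 280.30 mm²); Merging all regions: the regions partially overlap — summed areas 544.57 mm² minus the doubly-counted overlap 121.28 mm² gives 423.29 mm² — area = 423.29 mm². At z = 26: the cube does not reach this height (z outside [0, 20.5]); the cube at (10, 4) is not intersected at this z (z outside [0.5, 4]); the cube at (13.5, 16) does not reach this height (z outside [0, 7]); the cylinder at (5, 9) does not reach this height (z outside [10.5, 25.5]); Taking the union: nothing is present at this height; the r=9.5 cylinder at (14, 9.5) contributes a regular 24-gon of circumradius 9.5 (area = (24/2)·9.500²·sin(360°/24) = 280.30 mm²); Merging all regions: only the r=9.5 cylinder at (14, 9.5) is present, so the union is just that shape — area = 280.30 mm². Checking containment: the cross-section at z = 26 is a subset of the cross-section at z = 20.2.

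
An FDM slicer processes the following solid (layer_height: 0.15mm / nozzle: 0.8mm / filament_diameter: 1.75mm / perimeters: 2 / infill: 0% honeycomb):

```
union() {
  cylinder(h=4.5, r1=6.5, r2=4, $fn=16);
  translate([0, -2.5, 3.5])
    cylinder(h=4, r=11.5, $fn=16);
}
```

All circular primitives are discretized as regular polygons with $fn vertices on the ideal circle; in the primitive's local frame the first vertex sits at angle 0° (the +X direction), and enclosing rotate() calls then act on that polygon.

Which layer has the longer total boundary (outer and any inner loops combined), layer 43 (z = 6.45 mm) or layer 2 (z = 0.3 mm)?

layer 43 (z = 6.45 mm)

Layer 43 (z = 6.45): the cone does not reach this height (z outside [0, 4.5]); the r=11.5 cylinder at (0, -2.5) contributes a regular 16-gon of circumradius 11.5 (perimeter = 2·16·11.500·sin(180°/16) = 71.79 mm); Taking the union: only the r=11.5 cylinder at (0, -2.5) is present, so the union is just that shape — boundary = 71.79 mm. So its perimeter = 71.79 mm. Layer 2 (z = 0.3): the cone (r1=6.5→r2=4) has section circumradius 6.333 here — a regular 16-gon (perimeter = 2·16·6.333·sin(180°/16) = 39.54 mm); the cylinder at (0, -2.5) does not reach this height (z outside [3.5, 7.5]); Merging all regions: only the cone is present, so the union is just that shape — boundary = 39.54 mm. So its perimeter = 39.54 mm. Layer 43 is larger (71.79 vs 39.54 mm).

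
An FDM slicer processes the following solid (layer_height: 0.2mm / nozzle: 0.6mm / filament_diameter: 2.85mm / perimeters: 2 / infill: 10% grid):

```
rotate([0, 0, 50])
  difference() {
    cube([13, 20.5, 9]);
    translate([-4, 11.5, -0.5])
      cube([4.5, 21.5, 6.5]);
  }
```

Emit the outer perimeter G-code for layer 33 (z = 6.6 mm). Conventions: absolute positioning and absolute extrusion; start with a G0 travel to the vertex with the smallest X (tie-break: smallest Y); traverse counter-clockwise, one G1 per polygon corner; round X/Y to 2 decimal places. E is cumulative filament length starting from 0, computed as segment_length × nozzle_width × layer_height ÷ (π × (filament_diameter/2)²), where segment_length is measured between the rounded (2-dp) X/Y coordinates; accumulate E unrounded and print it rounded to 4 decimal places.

G0 X-15.70 Y13.18 Z6.60
G1 X0.00 Y0.00 E0.3856
G1 X8.36 Y9.96 E0.6302
G1 X-7.35 Y23.14 E1.0159
G1 X-15.70 Y13.18 E1.2604

At z = 6.6 mm: the 13×20.5 cube contributes its full rectangle; the cube at (-4, 11.5) is absent (z outside [-0.5, 6]); After the difference (first − rest): none of the subtracted shapes is present at this height, so the 13×20.5 cube is unchanged — 1 connected region; (whole slice rotated 50° about Z — lengths, areas and connectivity unchanged). The outline is a single polygon with 4 vertices. Extrusion per mm of travel: 0.6 × 0.2 / (π × 1.425²) = 0.018811. Accumulating E over each segment gives final E = 1.2604.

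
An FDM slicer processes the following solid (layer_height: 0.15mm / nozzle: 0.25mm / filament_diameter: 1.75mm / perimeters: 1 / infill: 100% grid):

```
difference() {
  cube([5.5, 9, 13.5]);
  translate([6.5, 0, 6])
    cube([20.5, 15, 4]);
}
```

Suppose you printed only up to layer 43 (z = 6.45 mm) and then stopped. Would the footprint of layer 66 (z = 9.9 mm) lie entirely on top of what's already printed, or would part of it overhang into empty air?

entirely on top

Compare the two slices. At z = 6.45: the 5.5×9 cube contributes its full rectangle (area 49.50 mm²); the cube at (6.5, 0) (footprint 20.5×15) is included at this height (area 307.50 mm²); Subtracting the remaining from the first: starting from the 5.5×9 cube (49.50 mm²), the 20.5×15 cube at (6.5, 0) misses the remaining region (no effect) — area = 49.50 mm². At z = 9.9: the cube is present — its section is the full 5.5×9 rectangle (area 49.50 mm²); the cube at (6.5, 0) (footprint 20.5×15) is included at this height (area 307.50 mm²); After the difference (first − rest): starting from the 5.5×9 cube (49.50 mm²), the 20.5×15 cube at (6.5, 0) misses the remaining region (no effect) — area = 49.50 mm². Checking containment: the cross-section at z = 9.9 is a subset of the cross-section at z = 6.45.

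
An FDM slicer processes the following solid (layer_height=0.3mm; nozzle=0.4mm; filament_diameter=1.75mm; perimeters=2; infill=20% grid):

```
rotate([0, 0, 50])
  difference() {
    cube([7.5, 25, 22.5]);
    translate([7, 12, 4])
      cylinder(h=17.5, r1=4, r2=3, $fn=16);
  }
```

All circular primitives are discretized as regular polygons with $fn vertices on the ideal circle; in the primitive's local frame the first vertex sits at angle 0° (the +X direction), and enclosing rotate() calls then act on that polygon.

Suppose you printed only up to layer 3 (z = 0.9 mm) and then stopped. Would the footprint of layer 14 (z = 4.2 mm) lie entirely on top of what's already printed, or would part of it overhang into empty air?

Compare the two slices. At z = 0.9: the 7.5×25 cube contributes its full rectangle (area 187.50 mm²); the cone at (7, 12) does not reach this height (z outside [4, 21.5]); Taking the first minus the rest: none of the subtracted shapes is present at this height, so the 7.5×25 cube is unchanged — area = 187.50 mm²; (whole slice rotated 50° about Z — lengths, areas and connectivity unchanged). At z = 4.2: the cube (footprint 7.5×25) is included at this height (area 187.50 mm²); the cone at (7, 12) contributes a regular 16-gon of circumradius 3.989 (interpolated between r1=4 and r2=3 at t=0.011) (area = (16/2)·3.989²·sin(360°/16) = 48.70 mm²); Taking the first minus the rest: starting from the 7.5×25 cube (187.50 mm²), the cone at (7, 12) partially overlaps it — only the 28.29 mm² overlap (of its 48.70 mm²) is removed, clipping the outline — area = 159.21 mm²; (whole slice rotated 50° about Z — lengths, areas and connectivity unchanged). Checking containment: the cross-section at z = 4.2 is a subset of the cross-section at z = 0.9.

entirely on top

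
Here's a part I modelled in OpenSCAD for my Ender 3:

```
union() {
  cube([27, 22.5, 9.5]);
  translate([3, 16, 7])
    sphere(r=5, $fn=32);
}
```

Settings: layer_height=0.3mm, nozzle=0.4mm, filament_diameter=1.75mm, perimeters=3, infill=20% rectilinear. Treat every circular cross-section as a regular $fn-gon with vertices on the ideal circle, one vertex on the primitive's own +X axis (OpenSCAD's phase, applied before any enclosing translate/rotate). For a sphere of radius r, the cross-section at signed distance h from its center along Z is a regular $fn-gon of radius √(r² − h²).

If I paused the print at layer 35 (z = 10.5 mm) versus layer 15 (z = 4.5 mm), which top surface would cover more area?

layer 15 (z = 4.5 mm)

Layer 35 (z = 10.5): the cube is absent (z outside [0, 9.5]); the sphere at (3, 16): section is a regular 32-gon, circumradius = √(r²−h²) = √(5²−3.5²) = 3.571 (area = (32/2)·3.571²·sin(360°/32) = 39.80 mm²); Merging all regions: only the r=5 sphere at (3, 16) is present, so the union is just that shape — area = 39.80 mm². So its area = 39.80 mm². Layer 15 (z = 4.5): the cube is present — its section is the full 27×22.5 rectangle (area 607.50 mm²); the sphere at (3, 16): section is a regular 32-gon, circumradius = √(r²−h²) = √(5²−2.5²) = 4.330 (area = (32/2)·4.330²·sin(360°/32) = 58.53 mm²); Taking the union: the regions partially overlap — summed areas 666.03 mm² minus the doubly-counted overlap 52.89 mm² gives 613.14 mm² — area = 613.14 mm². So its area = 613.14 mm². Layer 15 is larger (613.14 vs 39.80 mm²).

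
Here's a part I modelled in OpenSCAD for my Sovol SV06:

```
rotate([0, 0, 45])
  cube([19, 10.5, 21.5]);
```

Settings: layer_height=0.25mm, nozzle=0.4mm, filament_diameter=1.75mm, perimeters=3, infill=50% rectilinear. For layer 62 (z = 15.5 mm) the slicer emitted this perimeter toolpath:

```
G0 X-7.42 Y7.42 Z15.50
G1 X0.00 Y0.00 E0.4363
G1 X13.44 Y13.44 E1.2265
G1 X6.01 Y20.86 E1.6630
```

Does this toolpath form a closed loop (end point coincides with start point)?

no

Start point (G0): (-7.42, 7.42). End point (last G1): the path does not return to the start — open.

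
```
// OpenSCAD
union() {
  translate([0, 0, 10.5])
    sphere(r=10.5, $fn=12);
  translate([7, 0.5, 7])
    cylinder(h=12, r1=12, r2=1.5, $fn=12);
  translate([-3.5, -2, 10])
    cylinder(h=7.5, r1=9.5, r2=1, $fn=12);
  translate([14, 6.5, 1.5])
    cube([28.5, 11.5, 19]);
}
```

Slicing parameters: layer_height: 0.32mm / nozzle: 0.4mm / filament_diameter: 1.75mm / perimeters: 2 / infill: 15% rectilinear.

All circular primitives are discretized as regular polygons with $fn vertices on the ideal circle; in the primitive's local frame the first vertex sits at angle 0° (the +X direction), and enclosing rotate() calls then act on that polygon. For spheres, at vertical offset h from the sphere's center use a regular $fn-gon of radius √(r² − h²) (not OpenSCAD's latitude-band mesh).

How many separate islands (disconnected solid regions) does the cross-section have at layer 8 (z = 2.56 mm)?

2

At z = 2.56 mm: the r=10.5 sphere slices to a regular 12-gon of circumradius 6.871 (√(r²−h²) with h=7.94 from center); the cone at (7, 0.5) does not reach this height (z outside [7, 19]); the cone at (-3.5, -2) is not intersected at this z (z outside [10, 17.5]); the cube at (14, 6.5) is present — its section is the full 28.5×11.5 rectangle; Combining (union): the 2 present regions are separate (no shared area or edge), so areas and boundary lengths simply add and each stays a separate island — 2 connected regions. Overall, the cross-section has 2 separate islands. Island count = 2.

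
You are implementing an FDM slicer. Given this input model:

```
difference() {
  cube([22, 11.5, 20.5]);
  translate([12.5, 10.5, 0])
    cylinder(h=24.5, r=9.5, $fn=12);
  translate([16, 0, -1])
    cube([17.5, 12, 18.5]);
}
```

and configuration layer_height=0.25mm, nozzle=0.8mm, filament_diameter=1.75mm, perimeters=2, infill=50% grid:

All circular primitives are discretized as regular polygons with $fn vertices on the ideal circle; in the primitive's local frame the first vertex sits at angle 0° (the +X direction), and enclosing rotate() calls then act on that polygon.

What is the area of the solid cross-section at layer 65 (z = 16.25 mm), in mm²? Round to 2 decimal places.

71.84 mm²

At z = 16.25 mm: the cube (footprint 22×11.5) is included at this height (area 253.00 mm²); the r=9.5 cylinder at (12.5, 10.5) gives a regular 12-gon of circumradius 9.5 (constant along its height) (area = (12/2)·9.500²·sin(360°/12) = 270.75 mm²); the 17.5×12 cube at (16, 0) contributes its full rectangle (area 210.00 mm²); After the difference (first − rest): starting from the 22×11.5 cube (253.00 mm²), the r=9.5 cylinder at (12.5, 10.5) partially overlaps it — only the 154.11 mm² overlap (of its 270.75 mm²) is removed, clipping the outline; the 17.5×12 cube at (16, 0) partially overlaps it — only the 27.06 mm² overlap (of its 210.00 mm²) is removed, clipping the outline — area = 71.84 mm². Overall, the cross-section is a single solid region. Net area = 71.84 mm².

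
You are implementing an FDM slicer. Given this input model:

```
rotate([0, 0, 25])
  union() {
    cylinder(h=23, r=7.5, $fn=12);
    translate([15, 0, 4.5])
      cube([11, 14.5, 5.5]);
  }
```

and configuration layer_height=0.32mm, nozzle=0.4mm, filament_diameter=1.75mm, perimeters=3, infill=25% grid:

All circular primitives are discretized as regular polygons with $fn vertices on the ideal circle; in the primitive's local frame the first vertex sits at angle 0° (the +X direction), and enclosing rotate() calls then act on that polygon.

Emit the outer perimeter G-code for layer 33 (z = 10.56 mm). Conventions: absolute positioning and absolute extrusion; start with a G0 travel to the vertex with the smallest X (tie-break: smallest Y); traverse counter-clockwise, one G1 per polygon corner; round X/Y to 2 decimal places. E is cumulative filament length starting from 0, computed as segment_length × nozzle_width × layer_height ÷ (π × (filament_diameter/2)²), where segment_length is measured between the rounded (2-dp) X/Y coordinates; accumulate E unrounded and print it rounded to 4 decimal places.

G0 X-7.47 Y0.65 Z10.56
G1 X-6.80 Y-3.17 E0.2064
G1 X-4.30 Y-6.14 E0.4130
G1 X-0.65 Y-7.47 E0.6197
G1 X3.17 Y-6.80 E0.8261
G1 X6.14 Y-4.30 E1.0327
G1 X7.47 Y-0.65 E1.2394
G1 X6.80 Y3.17 E1.4458
G1 X4.30 Y6.14 E1.6524
G1 X0.65 Y7.47 E1.8591
G1 X-3.17 Y6.80 E2.0655
G1 X-6.14 Y4.30 E2.2721
G1 X-7.47 Y0.65 E2.4789

At z = 10.56 mm: the cylinder: section is a regular 12-gon, circumradius r=7.5; the cube at (15, 0) does not reach this height (z outside [4.5, 10]); Taking the union: only the r=7.5 cylinder is present, so the union is just that shape — 1 connected region; (rotated 25° about Z; rotation is an isometry so areas/perimeters/island counts are preserved). The outline is a single polygon with 12 vertices. Extrusion per mm of travel: 0.4 × 0.32 / (π × 0.875²) = 0.053216. Accumulating E over each segment gives final E = 2.4789.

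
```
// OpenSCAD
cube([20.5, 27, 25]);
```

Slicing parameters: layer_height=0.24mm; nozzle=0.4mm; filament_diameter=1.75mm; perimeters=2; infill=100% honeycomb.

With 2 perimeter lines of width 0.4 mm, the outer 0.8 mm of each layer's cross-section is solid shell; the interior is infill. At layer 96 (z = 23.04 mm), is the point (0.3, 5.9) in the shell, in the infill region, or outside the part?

shell

At z = 23.04 mm: the cube is present — its section is the full 20.5×27 rectangle. Overall, the cross-section is a single solid region. The nearest boundary edge runs (0.00, 27.00)→(0.00, 0.00); distance from the point to it = 0.30 mm. The point is inside the cross-section, 0.30 mm from the nearest boundary — within the 0.8 mm shell band (2 × 0.4).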